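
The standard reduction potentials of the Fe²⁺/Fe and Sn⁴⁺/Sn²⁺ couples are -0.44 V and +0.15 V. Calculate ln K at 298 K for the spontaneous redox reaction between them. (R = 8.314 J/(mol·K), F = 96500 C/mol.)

ln K = 46.0

E°_cell = +0.15 − (-0.44) = 0.59 V, with n = 2 electrons transferred.
At equilibrium E = 0, so the Nernst equation gives ln K = nFE°/RT = (2)(96500)(0.59)/((8.314)(298)) = 45.96.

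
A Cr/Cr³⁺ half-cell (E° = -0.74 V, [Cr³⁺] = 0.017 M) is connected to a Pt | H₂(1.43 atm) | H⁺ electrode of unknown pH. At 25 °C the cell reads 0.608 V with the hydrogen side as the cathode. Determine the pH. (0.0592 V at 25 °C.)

pH = 2.74

E°_cell = 0.74 V and n = 6.
log Q = n(E° − E)/0.0592 = 6×(0.74 − 0.608)/0.0592 = 13.378.
With Q = [Cr³⁺]^2·P(H₂)^3 / [H⁺]^6, solving for [H⁺] gives log[H⁺] = -2.742, so pH = 2.74.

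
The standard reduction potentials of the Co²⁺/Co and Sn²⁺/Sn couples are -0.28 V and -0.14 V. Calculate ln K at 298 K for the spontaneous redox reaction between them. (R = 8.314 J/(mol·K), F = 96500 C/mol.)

E°_cell = -0.14 − (-0.28) = 0.14 V, with n = 2 electrons transferred.
At equilibrium E = 0, so the Nernst equation gives ln K = nFE°/RT = (2)(96500)(0.14)/((8.314)(298)) = 10.91.

ln K = 10.9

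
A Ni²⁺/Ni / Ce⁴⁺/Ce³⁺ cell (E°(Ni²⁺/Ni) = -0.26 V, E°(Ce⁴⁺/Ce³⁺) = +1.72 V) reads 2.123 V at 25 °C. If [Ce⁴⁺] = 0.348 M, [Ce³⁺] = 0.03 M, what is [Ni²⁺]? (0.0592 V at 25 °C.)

From the Nernst equation, log Q = n(E° − E)/0.0592 = 2(1.98 − 2.123)/0.0592 = -4.831, so Q = 1.48 × 10^-5.
With Q = [Ni²⁺]·[Ce³⁺]^2/[Ce⁴⁺]^2 and the known concentrations, [Ni²⁺] in the numerator gives [Ni²⁺] = 0.002 M.

0.002 M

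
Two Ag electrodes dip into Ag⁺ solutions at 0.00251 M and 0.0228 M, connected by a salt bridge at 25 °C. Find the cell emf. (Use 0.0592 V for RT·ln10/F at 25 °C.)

0.057 V

Both half-cells are Ag⁺/Ag, so E°_cell = 0. The concentrated side is the cathode; the cell reaction moves Ag⁺ from high to low concentration with n = 1.
Q = [Ag⁺]_dilute/[Ag⁺]_conc = 0.00251/0.0228 = 0.110.
E = 0 − (0.0592/1) log Q = −(0.0592/1)(-0.958) = 0.0567 V.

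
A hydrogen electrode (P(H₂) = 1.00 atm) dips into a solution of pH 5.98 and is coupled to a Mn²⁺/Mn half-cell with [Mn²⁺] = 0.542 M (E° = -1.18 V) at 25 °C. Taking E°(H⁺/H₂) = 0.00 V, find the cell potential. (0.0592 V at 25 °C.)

The hydrogen couple is the cathode, so E°_cell = 1.18 V; n = 2.
[H⁺] = 10^(−5.98) = 1 × 10^-6 M, and Q = [Mn²⁺]·P(H₂) / [H⁺]^2 = 4.94 × 10^11.
E = E° − (0.0592/2) log Q = 1.18 − (0.0592/2)(11.694) = 0.834 V.

0.83 V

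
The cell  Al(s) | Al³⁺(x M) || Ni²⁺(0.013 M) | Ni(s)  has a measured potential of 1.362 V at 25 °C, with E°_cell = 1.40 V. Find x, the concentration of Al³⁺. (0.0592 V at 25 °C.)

0.12 M

From the Nernst equation, log Q = n(E° − E)/0.0592 = 6(1.40 − 1.362)/0.0592 = 3.851, so Q = 7100.
With Q = [Al³⁺]^2/[Ni²⁺]^3 and the known concentrations, [Al³⁺]^2 in the numerator gives [Al³⁺] = 0.12 M.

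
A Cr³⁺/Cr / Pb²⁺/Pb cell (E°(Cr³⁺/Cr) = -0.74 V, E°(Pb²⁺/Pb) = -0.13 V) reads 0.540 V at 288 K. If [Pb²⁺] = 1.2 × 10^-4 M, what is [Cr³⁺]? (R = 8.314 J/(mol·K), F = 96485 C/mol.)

From the Nernst equation, ln Q = nF(E° − E)/RT = 6×96485×(0.61 − 0.540)/(8.314×288) = 16.924, so Q = 2.24 × 10^7.
With Q = [Cr³⁺]^2/[Pb²⁺]^3 and the known concentrations, [Cr³⁺]^2 in the numerator gives [Cr³⁺] = 0.0062 M.

0.0062 M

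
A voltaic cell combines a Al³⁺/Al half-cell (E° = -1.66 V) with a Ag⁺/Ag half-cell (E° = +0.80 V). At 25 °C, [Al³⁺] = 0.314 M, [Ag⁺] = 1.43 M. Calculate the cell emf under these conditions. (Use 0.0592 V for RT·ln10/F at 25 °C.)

The Ag⁺/Ag couple has the higher reduction potential and acts as the cathode, so E°_cell = +0.80 − (-1.66) = 2.46 V.
Balancing electrons gives n = 3; the reaction quotient is Q = [Al³⁺]/[Ag⁺]^3 = 0.107.
At 25 °C, E = E° − (0.0592/n) log Q = 2.46 − (0.0592/3)(-0.969) = 2.460 + 0.019 = 2.479 V.

2.48 V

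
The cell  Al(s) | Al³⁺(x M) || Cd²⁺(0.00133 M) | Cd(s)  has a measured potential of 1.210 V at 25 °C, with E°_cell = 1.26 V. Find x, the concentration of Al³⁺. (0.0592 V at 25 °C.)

0.017 M

From the Nernst equation, log Q = n(E° − E)/0.0592 = 6(1.26 − 1.210)/0.0592 = 5.068, so Q = 1.17 × 10^5.
With Q = [Al³⁺]^2/[Cd²⁺]^3 and the known concentrations, [Al³⁺]^2 in the numerator gives [Al³⁺] = 0.017 M.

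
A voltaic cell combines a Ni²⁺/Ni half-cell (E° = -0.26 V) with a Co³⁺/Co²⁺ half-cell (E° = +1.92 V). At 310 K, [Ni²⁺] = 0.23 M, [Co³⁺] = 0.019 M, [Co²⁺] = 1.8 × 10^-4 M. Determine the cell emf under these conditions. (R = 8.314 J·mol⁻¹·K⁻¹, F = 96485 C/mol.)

The Co³⁺/Co²⁺ couple has the higher reduction potential and acts as the cathode, so E°_cell = +1.92 − (-0.26) = 2.18 V.
Balancing electrons gives n = 2; the reaction quotient is Q = [Ni²⁺]·[Co²⁺]^2/[Co³⁺]^2 = 2.06 × 10^-5.
E = E° − (RT/nF) ln Q = 2.18 − (8.314×310)/(2×96485) × (-10.788) = 2.180 + 0.144 = 2.324 V.

2.32 V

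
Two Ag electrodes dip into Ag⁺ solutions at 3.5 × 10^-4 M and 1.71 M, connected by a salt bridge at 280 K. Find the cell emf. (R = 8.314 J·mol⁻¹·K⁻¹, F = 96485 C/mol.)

Both half-cells are Ag⁺/Ag, so E°_cell = 0. The concentrated side is the cathode; the cell reaction moves Ag⁺ from high to low concentration with n = 1.
Q = [Ag⁺]_dilute/[Ag⁺]_conc = 3.5 × 10^-4/1.71 = 2.05 × 10^-4.
E = 0 − (RT/nF) ln Q = −((8.314×280)/(1×96485))(-8.494) = 0.2049 V.

0.20 V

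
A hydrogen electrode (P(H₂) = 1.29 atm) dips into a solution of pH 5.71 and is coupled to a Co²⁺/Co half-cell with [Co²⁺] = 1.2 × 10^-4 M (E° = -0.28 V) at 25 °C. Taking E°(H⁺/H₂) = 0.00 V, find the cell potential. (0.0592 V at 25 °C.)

0.055 V

The hydrogen couple is the cathode, so E°_cell = 0.28 V; n = 2.
[H⁺] = 10^(−5.71) = 1.9 × 10^-6 M, and Q = [Co²⁺]·P(H₂) / [H⁺]^2 = 4.07 × 10^7.
E = E° − (0.0592/2) log Q = 0.28 − (0.0592/2)(7.610) = 0.055 V.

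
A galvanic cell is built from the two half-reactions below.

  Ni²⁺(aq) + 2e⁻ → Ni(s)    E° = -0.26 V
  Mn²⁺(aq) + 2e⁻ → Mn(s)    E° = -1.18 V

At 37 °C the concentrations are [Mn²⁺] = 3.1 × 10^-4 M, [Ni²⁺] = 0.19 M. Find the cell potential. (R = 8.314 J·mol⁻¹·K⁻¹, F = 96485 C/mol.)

The Ni²⁺/Ni couple has the higher reduction potential and acts as the cathode, so E°_cell = -0.26 − (-1.18) = 0.92 V.
Balancing electrons gives n = 2; the reaction quotient is Q = [Mn²⁺]/[Ni²⁺] = 0.00163.
E = E° − (RT/nF) ln Q = 0.92 − (8.314×310)/(2×96485) × (-6.418) = 0.920 + 0.086 = 1.006 V.

1.01 V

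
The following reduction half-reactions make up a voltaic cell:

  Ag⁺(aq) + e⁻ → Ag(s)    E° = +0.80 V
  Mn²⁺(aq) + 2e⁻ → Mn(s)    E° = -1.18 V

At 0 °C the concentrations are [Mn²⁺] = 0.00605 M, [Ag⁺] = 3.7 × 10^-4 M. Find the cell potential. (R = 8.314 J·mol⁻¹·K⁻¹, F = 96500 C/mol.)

The Ag⁺/Ag couple has the higher reduction potential and acts as the cathode, so E°_cell = +0.80 − (-1.18) = 1.98 V.
Balancing electrons gives n = 2; the reaction quotient is Q = [Mn²⁺]/[Ag⁺]^2 = 4.42 × 10^4.
E = E° − (RT/nF) ln Q = 1.98 − (8.314×273)/(2×96500) × (10.696) = 1.980 − 0.126 = 1.854 V.

1.85 V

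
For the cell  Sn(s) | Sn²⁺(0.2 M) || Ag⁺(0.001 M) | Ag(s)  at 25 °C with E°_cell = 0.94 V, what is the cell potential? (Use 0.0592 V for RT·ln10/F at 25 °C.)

0.783 V

Balancing electrons gives n = 2; the reaction quotient is Q = [Sn²⁺]/[Ag⁺]^2 = 2 × 10^5.
At 25 °C, E = E° − (0.0592/n) log Q = 0.94 − (0.0592/2)(5.301) = 0.940 − 0.157 = 0.783 V.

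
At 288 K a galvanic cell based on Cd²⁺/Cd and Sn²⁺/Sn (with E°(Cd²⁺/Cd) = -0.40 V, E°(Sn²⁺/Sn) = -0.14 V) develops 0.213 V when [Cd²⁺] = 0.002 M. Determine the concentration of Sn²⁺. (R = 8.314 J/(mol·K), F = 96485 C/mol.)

From the Nernst equation, ln Q = nF(E° − E)/RT = 2×96485×(0.26 − 0.213)/(8.314×288) = 3.788, so Q = 44.2.
With Q = [Cd²⁺]/[Sn²⁺] and the known concentrations, [Sn²⁺] in the denominator gives [Sn²⁺] = 4.5 × 10^-5 M.

4.5 × 10^-5 M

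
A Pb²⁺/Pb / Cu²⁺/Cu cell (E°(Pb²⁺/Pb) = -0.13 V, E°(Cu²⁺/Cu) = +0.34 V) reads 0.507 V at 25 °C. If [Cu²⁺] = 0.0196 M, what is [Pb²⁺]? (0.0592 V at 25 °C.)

0.0011 M

From the Nernst equation, log Q = n(E° − E)/0.0592 = 2(0.47 − 0.507)/0.0592 = -1.250, so Q = 0.0562.
With Q = [Pb²⁺]/[Cu²⁺] and the known concentrations, [Pb²⁺] in the numerator gives [Pb²⁺] = 0.0011 M.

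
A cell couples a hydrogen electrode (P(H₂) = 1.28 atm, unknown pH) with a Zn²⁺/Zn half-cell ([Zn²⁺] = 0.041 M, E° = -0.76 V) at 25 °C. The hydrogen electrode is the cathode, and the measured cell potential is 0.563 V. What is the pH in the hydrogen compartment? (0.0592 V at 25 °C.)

pH = 3.97

E°_cell = 0.76 V and n = 2.
log Q = n(E° − E)/0.0592 = 2×(0.76 − 0.563)/0.0592 = 6.655.
With Q = [Zn²⁺]·P(H₂) / [H⁺]^2, solving for [H⁺] gives log[H⁺] = -3.968, so pH = 3.97.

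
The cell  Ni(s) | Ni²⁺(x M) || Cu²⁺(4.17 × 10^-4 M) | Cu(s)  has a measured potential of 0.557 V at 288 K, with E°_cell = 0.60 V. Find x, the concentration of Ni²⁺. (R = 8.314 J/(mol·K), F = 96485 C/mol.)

0.013 M

From the Nernst equation, ln Q = nF(E° − E)/RT = 2×96485×(0.60 − 0.557)/(8.314×288) = 3.465, so Q = 32.0.
With Q = [Ni²⁺]/[Cu²⁺] and the known concentrations, [Ni²⁺] in the numerator gives [Ni²⁺] = 0.013 M.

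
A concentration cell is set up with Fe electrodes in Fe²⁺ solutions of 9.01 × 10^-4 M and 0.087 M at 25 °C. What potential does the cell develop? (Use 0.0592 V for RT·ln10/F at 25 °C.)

Both half-cells are Fe²⁺/Fe, so E°_cell = 0. The concentrated side is the cathode; the cell reaction moves Fe²⁺ from high to low concentration with n = 2.
Q = [Fe²⁺]_dilute/[Fe²⁺]_conc = 9.01 × 10^-4/0.087 = 0.0104.
E = 0 − (0.0592/2) log Q = −(0.0592/2)(-1.985) = 0.0588 V.

0.059 V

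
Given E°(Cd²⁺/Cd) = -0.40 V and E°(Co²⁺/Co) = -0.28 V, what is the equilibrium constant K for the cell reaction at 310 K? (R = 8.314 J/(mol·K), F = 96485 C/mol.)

8000

E°_cell = -0.28 − (-0.40) = 0.12 V, with n = 2 electrons transferred.
At equilibrium E = 0, so the Nernst equation gives ln K = nFE°/RT = (2)(96485)(0.12)/((8.314)(310)) = 8.98.
K = e^8.98 = 8000.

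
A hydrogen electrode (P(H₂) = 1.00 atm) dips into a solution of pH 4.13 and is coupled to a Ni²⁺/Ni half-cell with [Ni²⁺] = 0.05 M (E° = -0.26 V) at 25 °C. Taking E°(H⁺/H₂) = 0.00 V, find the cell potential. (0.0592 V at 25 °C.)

0.054 V

The hydrogen couple is the cathode, so E°_cell = 0.26 V; n = 2.
[H⁺] = 10^(−4.13) = 7.4 × 10^-5 M, and Q = [Ni²⁺]·P(H₂) / [H⁺]^2 = 9.1 × 10^6.
E = E° − (0.0592/2) log Q = 0.26 − (0.0592/2)(6.959) = 0.054 V.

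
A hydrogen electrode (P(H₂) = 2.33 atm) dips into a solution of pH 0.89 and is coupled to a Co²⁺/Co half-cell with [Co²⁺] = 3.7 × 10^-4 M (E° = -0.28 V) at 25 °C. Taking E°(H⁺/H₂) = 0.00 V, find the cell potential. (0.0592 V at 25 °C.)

0.32 V

The hydrogen couple is the cathode, so E°_cell = 0.28 V; n = 2.
[H⁺] = 10^(−0.89) = 0.13 M, and Q = [Co²⁺]·P(H₂) / [H⁺]^2 = 0.0519.
E = E° − (0.0592/2) log Q = 0.28 − (0.0592/2)(-1.284) = 0.318 V.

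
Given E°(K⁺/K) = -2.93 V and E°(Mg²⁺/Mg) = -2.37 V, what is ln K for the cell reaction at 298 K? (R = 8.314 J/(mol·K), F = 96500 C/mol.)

ln K = 43.6

E°_cell = -2.37 − (-2.93) = 0.56 V, with n = 2 electrons transferred.
At equilibrium E = 0, so the Nernst equation gives ln K = nFE°/RT = (2)(96500)(0.56)/((8.314)(298)) = 43.62.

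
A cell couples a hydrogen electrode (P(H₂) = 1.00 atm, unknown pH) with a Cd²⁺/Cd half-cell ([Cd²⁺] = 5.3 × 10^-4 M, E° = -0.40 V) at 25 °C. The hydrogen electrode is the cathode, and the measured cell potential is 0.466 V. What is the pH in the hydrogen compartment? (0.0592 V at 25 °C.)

pH = 0.52

E°_cell = 0.40 V and n = 2.
log Q = n(E° − E)/0.0592 = 2×(0.40 − 0.466)/0.0592 = -2.230.
With Q = [Cd²⁺]·P(H₂) / [H⁺]^2, solving for [H⁺] gives log[H⁺] = -0.523, so pH = 0.52.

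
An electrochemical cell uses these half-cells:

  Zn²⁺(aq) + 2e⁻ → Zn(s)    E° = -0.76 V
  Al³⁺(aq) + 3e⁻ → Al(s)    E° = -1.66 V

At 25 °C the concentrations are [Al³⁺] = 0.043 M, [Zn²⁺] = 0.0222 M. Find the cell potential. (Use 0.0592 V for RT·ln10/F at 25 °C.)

The Zn²⁺/Zn couple has the higher reduction potential and acts as the cathode, so E°_cell = -0.76 − (-1.66) = 0.90 V.
Balancing electrons gives n = 6; the reaction quotient is Q = [Al³⁺]^2/[Zn²⁺]^3 = 169.
At 25 °C, E = E° − (0.0592/n) log Q = 0.90 − (0.0592/6)(2.228) = 0.900 − 0.022 = 0.878 V.

0.878 V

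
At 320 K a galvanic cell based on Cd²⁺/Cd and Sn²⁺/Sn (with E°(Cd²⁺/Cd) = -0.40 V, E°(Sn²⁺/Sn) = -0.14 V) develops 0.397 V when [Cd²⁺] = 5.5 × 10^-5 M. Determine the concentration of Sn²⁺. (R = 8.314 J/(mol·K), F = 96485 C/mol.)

1.1 M

From the Nernst equation, ln Q = nF(E° − E)/RT = 2×96485×(0.26 − 0.397)/(8.314×320) = -9.937, so Q = 4.84 × 10^-5.
With Q = [Cd²⁺]/[Sn²⁺] and the known concentrations, [Sn²⁺] in the denominator gives [Sn²⁺] = 1.1 M.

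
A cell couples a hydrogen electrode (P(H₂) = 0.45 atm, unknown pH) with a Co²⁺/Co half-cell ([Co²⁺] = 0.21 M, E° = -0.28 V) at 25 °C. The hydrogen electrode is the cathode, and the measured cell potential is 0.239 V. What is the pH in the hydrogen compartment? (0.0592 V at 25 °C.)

pH = 1.20

E°_cell = 0.28 V and n = 2.
log Q = n(E° − E)/0.0592 = 2×(0.28 − 0.239)/0.0592 = 1.385.
With Q = [Co²⁺]·P(H₂) / [H⁺]^2, solving for [H⁺] gives log[H⁺] = -1.205, so pH = 1.20.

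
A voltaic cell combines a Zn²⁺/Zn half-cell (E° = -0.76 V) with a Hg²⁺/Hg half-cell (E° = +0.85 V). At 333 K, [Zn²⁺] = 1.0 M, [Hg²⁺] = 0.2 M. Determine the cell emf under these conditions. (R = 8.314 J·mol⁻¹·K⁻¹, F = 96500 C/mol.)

The Hg²⁺/Hg couple has the higher reduction potential and acts as the cathode, so E°_cell = +0.85 − (-0.76) = 1.61 V.
Balancing electrons gives n = 2; the reaction quotient is Q = [Zn²⁺]/[Hg²⁺] = 5.00.
E = E° − (RT/nF) ln Q = 1.61 − (8.314×333)/(2×96500) × (1.609) = 1.610 − 0.023 = 1.587 V.

1.59 V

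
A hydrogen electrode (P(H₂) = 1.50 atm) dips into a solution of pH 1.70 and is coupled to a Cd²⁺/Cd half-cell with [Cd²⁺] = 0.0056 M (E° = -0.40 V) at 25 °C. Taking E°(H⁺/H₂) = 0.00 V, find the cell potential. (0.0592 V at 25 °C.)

The hydrogen couple is the cathode, so E°_cell = 0.40 V; n = 2.
[H⁺] = 10^(−1.70) = 0.020 M, and Q = [Cd²⁺]·P(H₂) / [H⁺]^2 = 21.1.
E = E° − (0.0592/2) log Q = 0.40 − (0.0592/2)(1.324) = 0.361 V.

0.36 V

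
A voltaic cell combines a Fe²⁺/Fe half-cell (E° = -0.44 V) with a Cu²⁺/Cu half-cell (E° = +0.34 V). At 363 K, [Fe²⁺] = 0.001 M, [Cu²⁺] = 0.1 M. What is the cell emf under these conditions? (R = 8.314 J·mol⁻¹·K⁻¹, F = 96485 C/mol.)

0.852 V

The Cu²⁺/Cu couple has the higher reduction potential and acts as the cathode, so E°_cell = +0.34 − (-0.44) = 0.78 V.
Balancing electrons gives n = 2; the reaction quotient is Q = [Fe²⁺]/[Cu²⁺] = 0.0100.
E = E° − (RT/nF) ln Q = 0.78 − (8.314×363)/(2×96485) × (-4.605) = 0.780 + 0.072 = 0.852 V.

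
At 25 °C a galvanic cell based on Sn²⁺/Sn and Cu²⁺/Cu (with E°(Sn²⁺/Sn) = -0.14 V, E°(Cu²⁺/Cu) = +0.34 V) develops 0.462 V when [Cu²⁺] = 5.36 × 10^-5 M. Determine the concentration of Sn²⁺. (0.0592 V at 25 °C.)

From the Nernst equation, log Q = n(E° − E)/0.0592 = 2(0.48 − 0.462)/0.0592 = 0.608, so Q = 4.06.
With Q = [Sn²⁺]/[Cu²⁺] and the known concentrations, [Sn²⁺] in the numerator gives [Sn²⁺] = 2.2 × 10^-4 M.

2.2 × 10^-4 M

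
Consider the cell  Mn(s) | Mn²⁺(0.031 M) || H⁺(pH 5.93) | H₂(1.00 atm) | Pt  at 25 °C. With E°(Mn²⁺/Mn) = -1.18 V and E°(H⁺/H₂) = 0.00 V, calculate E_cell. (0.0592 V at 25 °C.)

The hydrogen couple is the cathode, so E°_cell = 1.18 V; n = 2.
[H⁺] = 10^(−5.93) = 1.2 × 10^-6 M, and Q = [Mn²⁺]·P(H₂) / [H⁺]^2 = 2.25 × 10^10.
E = E° − (0.0592/2) log Q = 1.18 − (0.0592/2)(10.351) = 0.874 V.

0.87 V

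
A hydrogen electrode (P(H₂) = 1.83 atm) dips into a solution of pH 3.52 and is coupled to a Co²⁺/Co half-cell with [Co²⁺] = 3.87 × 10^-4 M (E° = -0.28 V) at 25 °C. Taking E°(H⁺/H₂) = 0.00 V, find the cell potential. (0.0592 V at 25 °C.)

The hydrogen couple is the cathode, so E°_cell = 0.28 V; n = 2.
[H⁺] = 10^(−3.52) = 3 × 10^-4 M, and Q = [Co²⁺]·P(H₂) / [H⁺]^2 = 7770.
E = E° − (0.0592/2) log Q = 0.28 − (0.0592/2)(3.890) = 0.165 V.

0.16 V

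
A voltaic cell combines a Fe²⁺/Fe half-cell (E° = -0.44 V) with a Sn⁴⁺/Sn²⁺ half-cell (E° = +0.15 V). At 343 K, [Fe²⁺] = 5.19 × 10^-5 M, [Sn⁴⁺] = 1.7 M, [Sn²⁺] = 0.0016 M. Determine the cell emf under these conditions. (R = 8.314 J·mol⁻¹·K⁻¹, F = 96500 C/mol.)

The Sn⁴⁺/Sn²⁺ couple has the higher reduction potential and acts as the cathode, so E°_cell = +0.15 − (-0.44) = 0.59 V.
Balancing electrons gives n = 2; the reaction quotient is Q = [Fe²⁺]·[Sn²⁺]/[Sn⁴⁺] = 4.88 × 10^-8.
E = E° − (RT/nF) ln Q = 0.59 − (8.314×343)/(2×96500) × (-16.835) = 0.590 + 0.249 = 0.839 V.

0.839 V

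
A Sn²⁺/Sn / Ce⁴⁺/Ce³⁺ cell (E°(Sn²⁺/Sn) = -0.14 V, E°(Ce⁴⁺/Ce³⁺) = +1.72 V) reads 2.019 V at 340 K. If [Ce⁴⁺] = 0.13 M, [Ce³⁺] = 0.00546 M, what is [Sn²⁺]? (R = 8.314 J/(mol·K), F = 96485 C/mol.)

0.011 M

From the Nernst equation, ln Q = nF(E° − E)/RT = 2×96485×(1.86 − 2.019)/(8.314×340) = -10.854, so Q = 1.93 × 10^-5.
With Q = [Sn²⁺]·[Ce³⁺]^2/[Ce⁴⁺]^2 and the known concentrations, [Sn²⁺] in the numerator gives [Sn²⁺] = 0.011 M.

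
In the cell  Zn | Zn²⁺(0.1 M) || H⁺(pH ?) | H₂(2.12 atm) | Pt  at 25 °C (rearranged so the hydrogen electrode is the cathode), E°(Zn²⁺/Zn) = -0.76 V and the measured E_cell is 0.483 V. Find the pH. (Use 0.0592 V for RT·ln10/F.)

E°_cell = 0.76 V and n = 2.
log Q = n(E° − E)/0.0592 = 2×(0.76 − 0.483)/0.0592 = 9.358.
With Q = [Zn²⁺]·P(H₂) / [H⁺]^2, solving for [H⁺] gives log[H⁺] = -5.016, so pH = 5.02.

pH = 5.02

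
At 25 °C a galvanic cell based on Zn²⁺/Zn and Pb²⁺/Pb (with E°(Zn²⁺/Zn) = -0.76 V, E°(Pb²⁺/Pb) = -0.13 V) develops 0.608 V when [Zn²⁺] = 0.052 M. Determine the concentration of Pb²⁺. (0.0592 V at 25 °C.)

From the Nernst equation, log Q = n(E° − E)/0.0592 = 2(0.63 − 0.608)/0.0592 = 0.743, so Q = 5.54.
With Q = [Zn²⁺]/[Pb²⁺] and the known concentrations, [Pb²⁺] in the denominator gives [Pb²⁺] = 0.0094 M.

0.0094 M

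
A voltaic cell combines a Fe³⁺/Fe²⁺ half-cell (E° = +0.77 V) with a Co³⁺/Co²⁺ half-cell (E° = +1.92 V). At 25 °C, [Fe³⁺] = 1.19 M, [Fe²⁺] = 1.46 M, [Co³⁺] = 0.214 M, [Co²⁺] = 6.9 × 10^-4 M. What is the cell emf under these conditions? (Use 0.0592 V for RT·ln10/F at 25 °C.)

1.30 V

The Co³⁺/Co²⁺ couple has the higher reduction potential and acts as the cathode, so E°_cell = +1.92 − (+0.77) = 1.15 V.
Balancing electrons gives n = 1; the reaction quotient is Q = [Fe³⁺]·[Co²⁺]/([Fe²⁺]·[Co³⁺]) = 0.00263.
At 25 °C, E = E° − (0.0592/n) log Q = 1.15 − (0.0592/1)(-2.580) = 1.150 + 0.153 = 1.303 V.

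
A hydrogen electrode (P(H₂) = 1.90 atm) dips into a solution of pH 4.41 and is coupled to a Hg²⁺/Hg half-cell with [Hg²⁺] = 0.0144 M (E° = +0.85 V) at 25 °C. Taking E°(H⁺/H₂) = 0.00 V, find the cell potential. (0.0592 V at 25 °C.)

The Hg²⁺/Hg couple is the cathode, so E°_cell = 0.85 V; n = 2.
[H⁺] = 10^(−4.41) = 3.9 × 10^-5 M, and Q = [H⁺]^2 / ([Hg²⁺]·P(H₂)) = 5.53 × 10^-8.
E = E° − (0.0592/2) log Q = 0.85 − (0.0592/2)(-7.257) = 1.065 V.

1.06 V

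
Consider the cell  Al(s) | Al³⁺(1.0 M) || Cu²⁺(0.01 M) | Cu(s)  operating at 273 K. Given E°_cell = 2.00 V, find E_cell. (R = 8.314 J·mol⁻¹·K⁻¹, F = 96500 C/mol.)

Balancing electrons gives n = 6; the reaction quotient is Q = [Al³⁺]^2/[Cu²⁺]^3 = 1 × 10^6.
E = E° − (RT/nF) ln Q = 2.00 − (8.314×273)/(6×96500) × (13.816) = 2.000 − 0.054 = 1.946 V.

1.95 V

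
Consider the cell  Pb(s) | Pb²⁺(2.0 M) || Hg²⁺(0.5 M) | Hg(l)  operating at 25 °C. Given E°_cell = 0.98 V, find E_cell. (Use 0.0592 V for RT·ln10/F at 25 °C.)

0.962 V

Balancing electrons gives n = 2; the reaction quotient is Q = [Pb²⁺]/[Hg²⁺] = 4.00.
At 25 °C, E = E° − (0.0592/n) log Q = 0.98 − (0.0592/2)(0.602) = 0.980 − 0.018 = 0.962 V.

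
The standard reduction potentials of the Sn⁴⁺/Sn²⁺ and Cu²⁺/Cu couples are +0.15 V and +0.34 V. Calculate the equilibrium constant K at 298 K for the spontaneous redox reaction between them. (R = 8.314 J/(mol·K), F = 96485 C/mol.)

2.7 × 10^6

E°_cell = +0.34 − (+0.15) = 0.19 V, with n = 2 electrons transferred.
At equilibrium E = 0, so the Nernst equation gives ln K = nFE°/RT = (2)(96485)(0.19)/((8.314)(298)) = 14.80.
K = e^14.80 = 2.7 × 10^6.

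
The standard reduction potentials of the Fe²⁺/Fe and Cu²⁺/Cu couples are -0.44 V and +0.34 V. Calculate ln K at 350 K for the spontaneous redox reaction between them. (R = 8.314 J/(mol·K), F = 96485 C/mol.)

E°_cell = +0.34 − (-0.44) = 0.78 V, with n = 2 electrons transferred.
At equilibrium E = 0, so the Nernst equation gives ln K = nFE°/RT = (2)(96485)(0.78)/((8.314)(350)) = 51.73.

ln K = 51.7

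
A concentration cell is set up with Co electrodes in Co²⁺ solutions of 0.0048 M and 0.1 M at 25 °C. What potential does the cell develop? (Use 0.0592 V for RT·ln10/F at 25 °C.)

Both half-cells are Co²⁺/Co, so E°_cell = 0. The concentrated side is the cathode; the cell reaction moves Co²⁺ from high to low concentration with n = 2.
Q = [Co²⁺]_dilute/[Co²⁺]_conc = 0.0048/0.1 = 0.0480.
E = 0 − (0.0592/2) log Q = −(0.0592/2)(-1.319) = 0.0390 V.

0.039 V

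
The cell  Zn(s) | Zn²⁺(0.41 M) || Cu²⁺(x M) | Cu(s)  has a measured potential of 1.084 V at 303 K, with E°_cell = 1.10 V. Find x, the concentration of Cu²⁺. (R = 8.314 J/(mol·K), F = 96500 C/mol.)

From the Nernst equation, ln Q = nF(E° − E)/RT = 2×96500×(1.10 − 1.084)/(8.314×303) = 1.226, so Q = 3.41.
With Q = [Zn²⁺]/[Cu²⁺] and the known concentrations, [Cu²⁺] in the denominator gives [Cu²⁺] = 0.12 M.

0.12 M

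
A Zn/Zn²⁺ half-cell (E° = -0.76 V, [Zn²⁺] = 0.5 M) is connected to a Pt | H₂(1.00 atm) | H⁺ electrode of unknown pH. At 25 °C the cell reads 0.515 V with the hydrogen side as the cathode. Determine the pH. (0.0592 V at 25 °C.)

E°_cell = 0.76 V and n = 2.
log Q = n(E° − E)/0.0592 = 2×(0.76 − 0.515)/0.0592 = 8.277.
With Q = [Zn²⁺]·P(H₂) / [H⁺]^2, solving for [H⁺] gives log[H⁺] = -4.289, so pH = 4.29.

pH = 4.29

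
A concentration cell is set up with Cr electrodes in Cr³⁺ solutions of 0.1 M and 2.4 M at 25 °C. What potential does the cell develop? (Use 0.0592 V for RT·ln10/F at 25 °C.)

Both half-cells are Cr³⁺/Cr, so E°_cell = 0. The concentrated side is the cathode; the cell reaction moves Cr³⁺ from high to low concentration with n = 3.
Q = [Cr³⁺]_dilute/[Cr³⁺]_conc = 0.1/2.4 = 0.0417.
E = 0 − (0.0592/3) log Q = −(0.0592/3)(-1.380) = 0.0272 V.

0.027 V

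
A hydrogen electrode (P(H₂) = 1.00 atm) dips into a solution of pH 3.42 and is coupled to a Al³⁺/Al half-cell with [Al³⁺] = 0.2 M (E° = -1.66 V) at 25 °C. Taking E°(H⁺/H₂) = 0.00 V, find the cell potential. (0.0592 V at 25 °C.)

The hydrogen couple is the cathode, so E°_cell = 1.66 V; n = 6.
[H⁺] = 10^(−3.42) = 3.8 × 10^-4 M, and Q = [Al³⁺]^2·P(H₂)^3 / [H⁺]^6 = 1.32 × 10^19.
E = E° − (0.0592/6) log Q = 1.66 − (0.0592/6)(19.122) = 1.471 V.

1.47 V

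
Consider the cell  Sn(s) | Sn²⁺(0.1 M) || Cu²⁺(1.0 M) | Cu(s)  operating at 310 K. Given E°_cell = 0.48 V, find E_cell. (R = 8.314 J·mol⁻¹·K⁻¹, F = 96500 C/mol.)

Balancing electrons gives n = 2; the reaction quotient is Q = [Sn²⁺]/[Cu²⁺] = 0.100.
E = E° − (RT/nF) ln Q = 0.48 − (8.314×310)/(2×96500) × (-2.303) = 0.480 + 0.031 = 0.511 V.

0.511 V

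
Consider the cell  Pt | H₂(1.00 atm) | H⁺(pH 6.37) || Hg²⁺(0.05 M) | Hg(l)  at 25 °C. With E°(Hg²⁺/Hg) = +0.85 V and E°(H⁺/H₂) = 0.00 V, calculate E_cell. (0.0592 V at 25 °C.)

1.19 V

The Hg²⁺/Hg couple is the cathode, so E°_cell = 0.85 V; n = 2.
[H⁺] = 10^(−6.37) = 4.3 × 10^-7 M, and Q = [H⁺]^2 / ([Hg²⁺]·P(H₂)) = 3.64 × 10^-12.
E = E° − (0.0592/2) log Q = 0.85 − (0.0592/2)(-11.439) = 1.189 V.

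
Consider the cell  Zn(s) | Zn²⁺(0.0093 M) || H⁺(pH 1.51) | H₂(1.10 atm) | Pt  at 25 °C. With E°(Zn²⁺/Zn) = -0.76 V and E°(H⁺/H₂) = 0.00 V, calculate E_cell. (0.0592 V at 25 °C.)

The hydrogen couple is the cathode, so E°_cell = 0.76 V; n = 2.
[H⁺] = 10^(−1.51) = 0.031 M, and Q = [Zn²⁺]·P(H₂) / [H⁺]^2 = 10.7.
E = E° − (0.0592/2) log Q = 0.76 − (0.0592/2)(1.030) = 0.730 V.

0.73 V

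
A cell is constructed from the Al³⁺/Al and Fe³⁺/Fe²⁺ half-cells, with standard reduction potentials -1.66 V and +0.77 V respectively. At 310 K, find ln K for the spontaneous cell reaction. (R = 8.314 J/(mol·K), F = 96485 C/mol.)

ln K = 272.9

E°_cell = +0.77 − (-1.66) = 2.43 V, with n = 3 electrons transferred.
At equilibrium E = 0, so the Nernst equation gives ln K = nFE°/RT = (3)(96485)(2.43)/((8.314)(310)) = 272.91.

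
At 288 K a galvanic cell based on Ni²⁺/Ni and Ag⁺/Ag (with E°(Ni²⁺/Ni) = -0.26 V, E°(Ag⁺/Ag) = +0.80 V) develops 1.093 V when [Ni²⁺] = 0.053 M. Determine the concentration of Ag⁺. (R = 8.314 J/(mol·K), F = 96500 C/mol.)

0.87 M

From the Nernst equation, ln Q = nF(E° − E)/RT = 2×96500×(1.06 − 1.093)/(8.314×288) = -2.660, so Q = 0.0700.
With Q = [Ni²⁺]/[Ag⁺]^2 and the known concentrations, [Ag⁺]^2 in the denominator gives [Ag⁺] = 0.87 M.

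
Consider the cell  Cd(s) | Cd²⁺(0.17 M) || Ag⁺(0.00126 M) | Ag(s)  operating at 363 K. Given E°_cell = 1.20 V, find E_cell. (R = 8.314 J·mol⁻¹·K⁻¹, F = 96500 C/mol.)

Balancing electrons gives n = 2; the reaction quotient is Q = [Cd²⁺]/[Ag⁺]^2 = 1.07 × 10^5.
E = E° − (RT/nF) ln Q = 1.20 − (8.314×363)/(2×96500) × (11.581) = 1.200 − 0.181 = 1.019 V.

1.02 V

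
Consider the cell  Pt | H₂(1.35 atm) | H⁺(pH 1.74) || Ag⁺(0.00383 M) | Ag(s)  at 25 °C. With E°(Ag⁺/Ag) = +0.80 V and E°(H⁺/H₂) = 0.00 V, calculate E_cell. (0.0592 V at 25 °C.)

The Ag⁺/Ag couple is the cathode, so E°_cell = 0.80 V; n = 2.
[H⁺] = 10^(−1.74) = 0.018 M, and Q = [H⁺]^2 / ([Ag⁺]^2·P(H₂)) = 16.7.
E = E° − (0.0592/2) log Q = 0.80 − (0.0592/2)(1.223) = 0.764 V.

0.76 V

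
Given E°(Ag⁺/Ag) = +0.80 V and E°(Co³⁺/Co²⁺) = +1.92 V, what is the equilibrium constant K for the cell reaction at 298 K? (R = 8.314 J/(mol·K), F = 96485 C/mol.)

E°_cell = +1.92 − (+0.80) = 1.12 V, with n = 1 electron transferred.
At equilibrium E = 0, so the Nernst equation gives ln K = nFE°/RT = (1)(96485)(1.12)/((8.314)(298)) = 43.62.
K = e^43.62 = 8.8 × 10^18.

8.8 × 10^18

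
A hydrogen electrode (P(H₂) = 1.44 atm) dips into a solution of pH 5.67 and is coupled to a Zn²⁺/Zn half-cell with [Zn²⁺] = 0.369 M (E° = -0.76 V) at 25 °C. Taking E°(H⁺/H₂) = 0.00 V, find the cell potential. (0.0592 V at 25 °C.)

The hydrogen couple is the cathode, so E°_cell = 0.76 V; n = 2.
[H⁺] = 10^(−5.67) = 2.1 × 10^-6 M, and Q = [Zn²⁺]·P(H₂) / [H⁺]^2 = 1.16 × 10^11.
E = E° − (0.0592/2) log Q = 0.76 − (0.0592/2)(11.065) = 0.432 V.

0.43 V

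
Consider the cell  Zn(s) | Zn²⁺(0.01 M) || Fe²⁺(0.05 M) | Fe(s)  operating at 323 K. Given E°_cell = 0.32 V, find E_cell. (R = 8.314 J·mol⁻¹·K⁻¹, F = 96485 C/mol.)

0.342 V

Balancing electrons gives n = 2; the reaction quotient is Q = [Zn²⁺]/[Fe²⁺] = 0.200.
E = E° − (RT/nF) ln Q = 0.32 − (8.314×323)/(2×96485) × (-1.609) = 0.320 + 0.022 = 0.342 V.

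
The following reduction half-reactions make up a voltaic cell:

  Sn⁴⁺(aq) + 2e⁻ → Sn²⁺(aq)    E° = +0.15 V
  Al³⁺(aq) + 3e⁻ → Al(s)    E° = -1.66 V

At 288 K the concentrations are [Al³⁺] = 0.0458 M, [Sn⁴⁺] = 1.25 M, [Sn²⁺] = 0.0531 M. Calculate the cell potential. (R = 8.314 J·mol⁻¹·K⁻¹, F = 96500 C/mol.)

The Sn⁴⁺/Sn²⁺ couple has the higher reduction potential and acts as the cathode, so E°_cell = +0.15 − (-1.66) = 1.81 V.
Balancing electrons gives n = 6; the reaction quotient is Q = [Al³⁺]^2·[Sn²⁺]^3/[Sn⁴⁺]^3 = 1.61 × 10^-7.
E = E° − (RT/nF) ln Q = 1.81 − (8.314×288)/(6×96500) × (-15.643) = 1.810 + 0.065 = 1.875 V.

1.87 V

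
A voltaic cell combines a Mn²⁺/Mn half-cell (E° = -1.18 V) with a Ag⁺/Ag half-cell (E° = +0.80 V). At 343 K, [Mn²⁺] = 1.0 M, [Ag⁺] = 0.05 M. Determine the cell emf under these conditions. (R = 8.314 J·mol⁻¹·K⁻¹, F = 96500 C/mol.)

The Ag⁺/Ag couple has the higher reduction potential and acts as the cathode, so E°_cell = +0.80 − (-1.18) = 1.98 V.
Balancing electrons gives n = 2; the reaction quotient is Q = [Mn²⁺]/[Ag⁺]^2 = 400.
E = E° − (RT/nF) ln Q = 1.98 − (8.314×343)/(2×96500) × (5.991) = 1.980 − 0.089 = 1.891 V.

1.89 V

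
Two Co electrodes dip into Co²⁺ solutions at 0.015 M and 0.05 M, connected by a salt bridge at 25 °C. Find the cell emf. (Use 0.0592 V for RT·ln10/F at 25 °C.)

0.015 V

Both half-cells are Co²⁺/Co, so E°_cell = 0. The concentrated side is the cathode; the cell reaction moves Co²⁺ from high to low concentration with n = 2.
Q = [Co²⁺]_dilute/[Co²⁺]_conc = 0.015/0.05 = 0.300.
E = 0 − (0.0592/2) log Q = −(0.0592/2)(-0.523) = 0.0155 V.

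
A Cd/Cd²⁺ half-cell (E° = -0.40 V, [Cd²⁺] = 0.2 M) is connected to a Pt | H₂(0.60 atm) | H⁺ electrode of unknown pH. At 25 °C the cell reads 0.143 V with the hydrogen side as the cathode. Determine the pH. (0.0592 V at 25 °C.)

pH = 4.80

E°_cell = 0.40 V and n = 2.
log Q = n(E° − E)/0.0592 = 2×(0.40 − 0.143)/0.0592 = 8.682.
With Q = [Cd²⁺]·P(H₂) / [H⁺]^2, solving for [H⁺] gives log[H⁺] = -4.802, so pH = 4.80.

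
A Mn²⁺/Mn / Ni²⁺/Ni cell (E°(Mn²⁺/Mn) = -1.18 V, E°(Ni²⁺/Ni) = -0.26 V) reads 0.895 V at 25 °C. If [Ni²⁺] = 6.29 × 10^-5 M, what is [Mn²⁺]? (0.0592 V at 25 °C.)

4.4 × 10^-4 M

From the Nernst equation, log Q = n(E° − E)/0.0592 = 2(0.92 − 0.895)/0.0592 = 0.845, so Q = 6.99.
With Q = [Mn²⁺]/[Ni²⁺] and the known concentrations, [Mn²⁺] in the numerator gives [Mn²⁺] = 4.4 × 10^-4 M.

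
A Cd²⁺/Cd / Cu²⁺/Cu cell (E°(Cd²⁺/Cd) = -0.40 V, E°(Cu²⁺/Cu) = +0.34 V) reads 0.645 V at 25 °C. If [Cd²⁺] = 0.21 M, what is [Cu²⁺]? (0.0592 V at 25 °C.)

From the Nernst equation, log Q = n(E° − E)/0.0592 = 2(0.74 − 0.645)/0.0592 = 3.209, so Q = 1620.
With Q = [Cd²⁺]/[Cu²⁺] and the known concentrations, [Cu²⁺] in the denominator gives [Cu²⁺] = 1.3 × 10^-4 M.

1.3 × 10^-4 M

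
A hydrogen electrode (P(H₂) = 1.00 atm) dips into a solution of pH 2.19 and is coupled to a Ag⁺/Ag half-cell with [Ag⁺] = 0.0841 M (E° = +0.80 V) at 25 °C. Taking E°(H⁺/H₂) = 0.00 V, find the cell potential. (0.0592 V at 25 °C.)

The Ag⁺/Ag couple is the cathode, so E°_cell = 0.80 V; n = 2.
[H⁺] = 10^(−2.19) = 0.0065 M, and Q = [H⁺]^2 / ([Ag⁺]^2·P(H₂)) = 0.00589.
E = E° − (0.0592/2) log Q = 0.80 − (0.0592/2)(-2.230) = 0.866 V.

0.87 V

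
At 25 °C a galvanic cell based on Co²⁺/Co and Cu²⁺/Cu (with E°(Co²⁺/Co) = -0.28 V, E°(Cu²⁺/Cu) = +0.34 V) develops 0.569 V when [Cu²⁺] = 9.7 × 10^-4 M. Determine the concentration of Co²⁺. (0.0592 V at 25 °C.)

0.051 M

From the Nernst equation, log Q = n(E° − E)/0.0592 = 2(0.62 − 0.569)/0.0592 = 1.723, so Q = 52.8.
With Q = [Co²⁺]/[Cu²⁺] and the known concentrations, [Co²⁺] in the numerator gives [Co²⁺] = 0.051 M.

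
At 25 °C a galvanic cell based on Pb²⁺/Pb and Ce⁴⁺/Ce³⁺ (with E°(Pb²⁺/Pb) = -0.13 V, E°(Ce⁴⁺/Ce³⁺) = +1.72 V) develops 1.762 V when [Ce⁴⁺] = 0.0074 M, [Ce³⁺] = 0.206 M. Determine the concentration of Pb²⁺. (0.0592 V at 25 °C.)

1.2 M

From the Nernst equation, log Q = n(E° − E)/0.0592 = 2(1.85 − 1.762)/0.0592 = 2.973, so Q = 940.
With Q = [Pb²⁺]·[Ce³⁺]^2/[Ce⁴⁺]^2 and the known concentrations, [Pb²⁺] in the numerator gives [Pb²⁺] = 1.2 M.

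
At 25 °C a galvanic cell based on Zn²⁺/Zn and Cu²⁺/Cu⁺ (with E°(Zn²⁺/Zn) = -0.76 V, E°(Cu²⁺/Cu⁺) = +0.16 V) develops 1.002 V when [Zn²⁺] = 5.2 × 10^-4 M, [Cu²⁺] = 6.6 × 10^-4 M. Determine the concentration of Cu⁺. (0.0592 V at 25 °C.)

0.0012 M

From the Nernst equation, log Q = n(E° − E)/0.0592 = 2(0.92 − 1.002)/0.0592 = -2.770, so Q = 0.00170.
With Q = [Zn²⁺]·[Cu⁺]^2/[Cu²⁺]^2 and the known concentrations, [Cu⁺]^2 in the numerator gives [Cu⁺] = 0.0012 M.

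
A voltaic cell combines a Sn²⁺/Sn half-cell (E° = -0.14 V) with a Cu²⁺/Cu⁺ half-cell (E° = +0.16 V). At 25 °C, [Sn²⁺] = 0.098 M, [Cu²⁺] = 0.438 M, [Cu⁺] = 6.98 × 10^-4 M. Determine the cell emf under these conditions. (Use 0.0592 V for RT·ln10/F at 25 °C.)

The Cu²⁺/Cu⁺ couple has the higher reduction potential and acts as the cathode, so E°_cell = +0.16 − (-0.14) = 0.30 V.
Balancing electrons gives n = 2; the reaction quotient is Q = [Sn²⁺]·[Cu⁺]^2/[Cu²⁺]^2 = 2.49 × 10^-7.
At 25 °C, E = E° − (0.0592/n) log Q = 0.30 − (0.0592/2)(-6.604) = 0.300 + 0.195 = 0.495 V.

0.495 V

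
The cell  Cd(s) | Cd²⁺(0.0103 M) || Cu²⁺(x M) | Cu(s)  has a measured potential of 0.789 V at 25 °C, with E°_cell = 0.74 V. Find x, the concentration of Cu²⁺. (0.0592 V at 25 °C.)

From the Nernst equation, log Q = n(E° − E)/0.0592 = 2(0.74 − 0.789)/0.0592 = -1.655, so Q = 0.0221.
With Q = [Cd²⁺]/[Cu²⁺] and the known concentrations, [Cu²⁺] in the denominator gives [Cu²⁺] = 0.47 M.

0.47 M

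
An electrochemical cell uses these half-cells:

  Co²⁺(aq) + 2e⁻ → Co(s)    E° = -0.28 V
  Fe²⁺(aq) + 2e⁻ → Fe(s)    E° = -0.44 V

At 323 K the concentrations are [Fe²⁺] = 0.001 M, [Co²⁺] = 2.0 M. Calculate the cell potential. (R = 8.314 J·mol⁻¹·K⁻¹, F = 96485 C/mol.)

0.266 V

The Co²⁺/Co couple has the higher reduction potential and acts as the cathode, so E°_cell = -0.28 − (-0.44) = 0.16 V.
Balancing electrons gives n = 2; the reaction quotient is Q = [Fe²⁺]/[Co²⁺] = 5 × 10^-4.
E = E° − (RT/nF) ln Q = 0.16 − (8.314×323)/(2×96485) × (-7.601) = 0.160 + 0.106 = 0.266 V.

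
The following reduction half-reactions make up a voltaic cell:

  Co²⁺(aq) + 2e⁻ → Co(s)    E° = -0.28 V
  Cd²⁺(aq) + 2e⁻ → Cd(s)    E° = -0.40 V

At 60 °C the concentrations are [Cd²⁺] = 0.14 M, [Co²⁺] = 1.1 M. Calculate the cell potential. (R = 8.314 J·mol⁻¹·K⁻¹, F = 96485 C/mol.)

0.150 V

The Co²⁺/Co couple has the higher reduction potential and acts as the cathode, so E°_cell = -0.28 − (-0.40) = 0.12 V.
Balancing electrons gives n = 2; the reaction quotient is Q = [Cd²⁺]/[Co²⁺] = 0.127.
E = E° − (RT/nF) ln Q = 0.12 − (8.314×333)/(2×96485) × (-2.061) = 0.120 + 0.030 = 0.150 V.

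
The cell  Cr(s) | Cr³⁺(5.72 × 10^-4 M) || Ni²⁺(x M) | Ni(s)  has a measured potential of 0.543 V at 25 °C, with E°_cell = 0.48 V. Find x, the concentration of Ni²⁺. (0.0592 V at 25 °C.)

From the Nernst equation, log Q = n(E° − E)/0.0592 = 6(0.48 − 0.543)/0.0592 = -6.385, so Q = 4.12 × 10^-7.
With Q = [Cr³⁺]^2/[Ni²⁺]^3 and the known concentrations, [Ni²⁺]^3 in the denominator gives [Ni²⁺] = 0.93 M.

0.93 M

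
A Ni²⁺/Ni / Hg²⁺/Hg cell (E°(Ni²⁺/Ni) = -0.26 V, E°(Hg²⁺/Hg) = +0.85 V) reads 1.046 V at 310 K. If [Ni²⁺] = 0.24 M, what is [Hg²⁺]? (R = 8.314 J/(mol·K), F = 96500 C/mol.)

0.002 M

From the Nernst equation, ln Q = nF(E° − E)/RT = 2×96500×(1.11 − 1.046)/(8.314×310) = 4.793, so Q = 121.
With Q = [Ni²⁺]/[Hg²⁺] and the known concentrations, [Hg²⁺] in the denominator gives [Hg²⁺] = 0.002 M.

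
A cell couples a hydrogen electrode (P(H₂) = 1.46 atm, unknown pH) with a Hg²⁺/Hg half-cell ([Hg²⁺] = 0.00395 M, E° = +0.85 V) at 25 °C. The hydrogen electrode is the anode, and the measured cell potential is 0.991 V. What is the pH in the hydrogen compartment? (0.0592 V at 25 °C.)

E°_cell = 0.85 V and n = 2.
log Q = n(E° − E)/0.0592 = 2×(0.85 − 0.991)/0.0592 = -4.764.
With Q = [H⁺]^2 / ([Hg²⁺]·P(H₂)), solving for [H⁺] gives log[H⁺] = -3.501, so pH = 3.50.

pH = 3.50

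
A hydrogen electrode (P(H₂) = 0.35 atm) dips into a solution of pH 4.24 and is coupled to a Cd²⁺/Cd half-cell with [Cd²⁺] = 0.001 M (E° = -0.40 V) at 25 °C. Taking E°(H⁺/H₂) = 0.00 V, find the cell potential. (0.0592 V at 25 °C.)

0.25 V

The hydrogen couple is the cathode, so E°_cell = 0.40 V; n = 2.
[H⁺] = 10^(−4.24) = 5.8 × 10^-5 M, and Q = [Cd²⁺]·P(H₂) / [H⁺]^2 = 1.06 × 10^5.
E = E° − (0.0592/2) log Q = 0.40 − (0.0592/2)(5.024) = 0.251 V.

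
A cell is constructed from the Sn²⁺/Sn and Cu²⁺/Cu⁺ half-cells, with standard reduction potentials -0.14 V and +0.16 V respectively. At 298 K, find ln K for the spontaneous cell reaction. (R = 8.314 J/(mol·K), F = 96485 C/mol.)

E°_cell = +0.16 − (-0.14) = 0.30 V, with n = 2 electrons transferred.
At equilibrium E = 0, so the Nernst equation gives ln K = nFE°/RT = (2)(96485)(0.30)/((8.314)(298)) = 23.37.

ln K = 23.4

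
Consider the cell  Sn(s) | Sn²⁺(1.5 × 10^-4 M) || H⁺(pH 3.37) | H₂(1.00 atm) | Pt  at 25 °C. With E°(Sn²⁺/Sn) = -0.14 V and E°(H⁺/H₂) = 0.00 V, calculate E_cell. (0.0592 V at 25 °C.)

The hydrogen couple is the cathode, so E°_cell = 0.14 V; n = 2.
[H⁺] = 10^(−3.37) = 4.3 × 10^-4 M, and Q = [Sn²⁺]·P(H₂) / [H⁺]^2 = 824.
E = E° − (0.0592/2) log Q = 0.14 − (0.0592/2)(2.916) = 0.054 V.

0.054 V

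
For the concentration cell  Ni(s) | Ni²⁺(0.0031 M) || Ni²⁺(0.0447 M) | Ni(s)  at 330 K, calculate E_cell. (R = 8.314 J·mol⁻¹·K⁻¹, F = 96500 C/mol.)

0.038 V

Both half-cells are Ni²⁺/Ni, so E°_cell = 0. The concentrated side is the cathode; the cell reaction moves Ni²⁺ from high to low concentration with n = 2.
Q = [Ni²⁺]_dilute/[Ni²⁺]_conc = 0.0031/0.0447 = 0.0694.
E = 0 − (RT/nF) ln Q = −((8.314×330)/(2×96500))(-2.669) = 0.0379 V.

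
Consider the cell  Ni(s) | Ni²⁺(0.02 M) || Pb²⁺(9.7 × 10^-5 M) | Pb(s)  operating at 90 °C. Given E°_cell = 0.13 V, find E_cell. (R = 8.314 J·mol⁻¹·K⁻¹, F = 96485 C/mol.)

Balancing electrons gives n = 2; the reaction quotient is Q = [Ni²⁺]/[Pb²⁺] = 206.
E = E° − (RT/nF) ln Q = 0.13 − (8.314×363)/(2×96485) × (5.329) = 0.130 − 0.083 = 0.047 V.

0.047 V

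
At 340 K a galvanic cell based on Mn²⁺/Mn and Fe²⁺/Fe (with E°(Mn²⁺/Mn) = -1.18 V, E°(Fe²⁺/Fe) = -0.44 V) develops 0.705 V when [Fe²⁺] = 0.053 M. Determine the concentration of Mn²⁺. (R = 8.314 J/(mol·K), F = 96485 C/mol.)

From the Nernst equation, ln Q = nF(E° − E)/RT = 2×96485×(0.74 − 0.705)/(8.314×340) = 2.389, so Q = 10.9.
With Q = [Mn²⁺]/[Fe²⁺] and the known concentrations, [Mn²⁺] in the numerator gives [Mn²⁺] = 0.58 M.

0.58 M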